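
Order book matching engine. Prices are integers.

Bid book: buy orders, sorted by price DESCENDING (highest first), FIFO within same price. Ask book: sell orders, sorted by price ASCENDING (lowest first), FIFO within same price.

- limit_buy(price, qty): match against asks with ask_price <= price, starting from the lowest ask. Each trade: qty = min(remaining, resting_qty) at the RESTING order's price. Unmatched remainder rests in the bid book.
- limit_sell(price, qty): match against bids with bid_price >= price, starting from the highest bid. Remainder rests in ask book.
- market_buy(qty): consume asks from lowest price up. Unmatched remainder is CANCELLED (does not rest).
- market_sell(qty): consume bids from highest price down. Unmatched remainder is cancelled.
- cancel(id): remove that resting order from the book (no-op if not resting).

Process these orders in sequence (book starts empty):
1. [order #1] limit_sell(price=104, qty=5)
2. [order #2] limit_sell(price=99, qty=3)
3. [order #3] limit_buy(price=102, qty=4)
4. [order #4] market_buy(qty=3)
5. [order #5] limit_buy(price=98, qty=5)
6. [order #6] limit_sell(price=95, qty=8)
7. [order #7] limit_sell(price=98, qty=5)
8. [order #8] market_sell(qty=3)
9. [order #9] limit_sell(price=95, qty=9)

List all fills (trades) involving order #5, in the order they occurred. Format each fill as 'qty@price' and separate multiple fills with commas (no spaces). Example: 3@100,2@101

After op 1 [order #1] limit_sell(price=104, qty=5): fills=none; bids=[-] asks=[#1:5@104]
After op 2 [order #2] limit_sell(price=99, qty=3): fills=none; bids=[-] asks=[#2:3@99 #1:5@104]
After op 3 [order #3] limit_buy(price=102, qty=4): fills=#3x#2:3@99; bids=[#3:1@102] asks=[#1:5@104]
After op 4 [order #4] market_buy(qty=3): fills=#4x#1:3@104; bids=[#3:1@102] asks=[#1:2@104]
After op 5 [order #5] limit_buy(price=98, qty=5): fills=none; bids=[#3:1@102 #5:5@98] asks=[#1:2@104]
After op 6 [order #6] limit_sell(price=95, qty=8): fills=#3x#6:1@102 #5x#6:5@98; bids=[-] asks=[#6:2@95 #1:2@104]
After op 7 [order #7] limit_sell(price=98, qty=5): fills=none; bids=[-] asks=[#6:2@95 #7:5@98 #1:2@104]
After op 8 [order #8] market_sell(qty=3): fills=none; bids=[-] asks=[#6:2@95 #7:5@98 #1:2@104]
After op 9 [order #9] limit_sell(price=95, qty=9): fills=none; bids=[-] asks=[#6:2@95 #9:9@95 #7:5@98 #1:2@104]

Answer: 5@98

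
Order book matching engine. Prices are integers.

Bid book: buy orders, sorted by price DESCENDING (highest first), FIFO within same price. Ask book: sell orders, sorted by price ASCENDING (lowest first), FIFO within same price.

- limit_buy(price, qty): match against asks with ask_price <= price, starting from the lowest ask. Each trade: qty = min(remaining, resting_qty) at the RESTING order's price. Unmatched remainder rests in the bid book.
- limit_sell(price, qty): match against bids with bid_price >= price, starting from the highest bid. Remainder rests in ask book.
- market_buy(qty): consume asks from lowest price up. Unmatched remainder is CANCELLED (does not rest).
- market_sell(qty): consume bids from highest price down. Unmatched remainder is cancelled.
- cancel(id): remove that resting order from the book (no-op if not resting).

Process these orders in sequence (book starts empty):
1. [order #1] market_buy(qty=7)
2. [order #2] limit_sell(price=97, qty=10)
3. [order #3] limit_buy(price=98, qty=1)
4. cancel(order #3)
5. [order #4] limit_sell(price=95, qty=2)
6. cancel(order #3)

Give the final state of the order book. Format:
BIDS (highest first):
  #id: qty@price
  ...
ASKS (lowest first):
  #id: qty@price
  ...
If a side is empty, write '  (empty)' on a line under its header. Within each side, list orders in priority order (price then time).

After op 1 [order #1] market_buy(qty=7): fills=none; bids=[-] asks=[-]
After op 2 [order #2] limit_sell(price=97, qty=10): fills=none; bids=[-] asks=[#2:10@97]
After op 3 [order #3] limit_buy(price=98, qty=1): fills=#3x#2:1@97; bids=[-] asks=[#2:9@97]
After op 4 cancel(order #3): fills=none; bids=[-] asks=[#2:9@97]
After op 5 [order #4] limit_sell(price=95, qty=2): fills=none; bids=[-] asks=[#4:2@95 #2:9@97]
After op 6 cancel(order #3): fills=none; bids=[-] asks=[#4:2@95 #2:9@97]

Answer: BIDS (highest first):
  (empty)
ASKS (lowest first):
  #4: 2@95
  #2: 9@97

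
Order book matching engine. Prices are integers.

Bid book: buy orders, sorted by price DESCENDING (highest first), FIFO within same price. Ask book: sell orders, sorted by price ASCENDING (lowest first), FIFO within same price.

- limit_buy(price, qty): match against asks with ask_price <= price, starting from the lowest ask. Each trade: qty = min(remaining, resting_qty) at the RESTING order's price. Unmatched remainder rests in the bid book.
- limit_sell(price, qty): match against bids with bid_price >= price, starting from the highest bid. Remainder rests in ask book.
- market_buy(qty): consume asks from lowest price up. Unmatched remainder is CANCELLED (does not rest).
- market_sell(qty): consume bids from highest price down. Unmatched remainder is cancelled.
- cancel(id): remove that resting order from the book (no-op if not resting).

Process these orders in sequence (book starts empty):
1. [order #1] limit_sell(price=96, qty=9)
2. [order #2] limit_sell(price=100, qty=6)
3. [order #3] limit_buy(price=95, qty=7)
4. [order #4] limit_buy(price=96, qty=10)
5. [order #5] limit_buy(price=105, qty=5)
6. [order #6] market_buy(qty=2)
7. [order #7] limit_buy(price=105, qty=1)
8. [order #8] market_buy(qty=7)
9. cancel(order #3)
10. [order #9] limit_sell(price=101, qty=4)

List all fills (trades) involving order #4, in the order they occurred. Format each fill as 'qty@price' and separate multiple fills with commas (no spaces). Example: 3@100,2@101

Answer: 9@96

Derivation:
After op 1 [order #1] limit_sell(price=96, qty=9): fills=none; bids=[-] asks=[#1:9@96]
After op 2 [order #2] limit_sell(price=100, qty=6): fills=none; bids=[-] asks=[#1:9@96 #2:6@100]
After op 3 [order #3] limit_buy(price=95, qty=7): fills=none; bids=[#3:7@95] asks=[#1:9@96 #2:6@100]
After op 4 [order #4] limit_buy(price=96, qty=10): fills=#4x#1:9@96; bids=[#4:1@96 #3:7@95] asks=[#2:6@100]
After op 5 [order #5] limit_buy(price=105, qty=5): fills=#5x#2:5@100; bids=[#4:1@96 #3:7@95] asks=[#2:1@100]
After op 6 [order #6] market_buy(qty=2): fills=#6x#2:1@100; bids=[#4:1@96 #3:7@95] asks=[-]
After op 7 [order #7] limit_buy(price=105, qty=1): fills=none; bids=[#7:1@105 #4:1@96 #3:7@95] asks=[-]
After op 8 [order #8] market_buy(qty=7): fills=none; bids=[#7:1@105 #4:1@96 #3:7@95] asks=[-]
After op 9 cancel(order #3): fills=none; bids=[#7:1@105 #4:1@96] asks=[-]
After op 10 [order #9] limit_sell(price=101, qty=4): fills=#7x#9:1@105; bids=[#4:1@96] asks=[#9:3@101]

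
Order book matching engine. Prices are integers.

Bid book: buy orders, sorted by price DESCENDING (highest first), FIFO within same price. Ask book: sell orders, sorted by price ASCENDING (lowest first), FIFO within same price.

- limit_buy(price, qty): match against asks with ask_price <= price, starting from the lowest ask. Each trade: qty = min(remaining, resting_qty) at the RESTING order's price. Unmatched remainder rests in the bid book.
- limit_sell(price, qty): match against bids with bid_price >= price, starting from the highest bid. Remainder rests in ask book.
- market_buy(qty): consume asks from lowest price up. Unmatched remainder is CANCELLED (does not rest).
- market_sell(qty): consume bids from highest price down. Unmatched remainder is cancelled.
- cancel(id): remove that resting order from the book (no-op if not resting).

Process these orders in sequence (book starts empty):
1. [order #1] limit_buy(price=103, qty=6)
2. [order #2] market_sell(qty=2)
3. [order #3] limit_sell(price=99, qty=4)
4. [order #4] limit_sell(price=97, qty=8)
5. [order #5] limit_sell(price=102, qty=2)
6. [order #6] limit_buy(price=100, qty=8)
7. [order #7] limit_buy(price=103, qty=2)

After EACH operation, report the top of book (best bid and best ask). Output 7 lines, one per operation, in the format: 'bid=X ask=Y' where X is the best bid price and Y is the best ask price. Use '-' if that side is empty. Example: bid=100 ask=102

After op 1 [order #1] limit_buy(price=103, qty=6): fills=none; bids=[#1:6@103] asks=[-]
After op 2 [order #2] market_sell(qty=2): fills=#1x#2:2@103; bids=[#1:4@103] asks=[-]
After op 3 [order #3] limit_sell(price=99, qty=4): fills=#1x#3:4@103; bids=[-] asks=[-]
After op 4 [order #4] limit_sell(price=97, qty=8): fills=none; bids=[-] asks=[#4:8@97]
After op 5 [order #5] limit_sell(price=102, qty=2): fills=none; bids=[-] asks=[#4:8@97 #5:2@102]
After op 6 [order #6] limit_buy(price=100, qty=8): fills=#6x#4:8@97; bids=[-] asks=[#5:2@102]
After op 7 [order #7] limit_buy(price=103, qty=2): fills=#7x#5:2@102; bids=[-] asks=[-]

Answer: bid=103 ask=-
bid=103 ask=-
bid=- ask=-
bid=- ask=97
bid=- ask=97
bid=- ask=102
bid=- ask=-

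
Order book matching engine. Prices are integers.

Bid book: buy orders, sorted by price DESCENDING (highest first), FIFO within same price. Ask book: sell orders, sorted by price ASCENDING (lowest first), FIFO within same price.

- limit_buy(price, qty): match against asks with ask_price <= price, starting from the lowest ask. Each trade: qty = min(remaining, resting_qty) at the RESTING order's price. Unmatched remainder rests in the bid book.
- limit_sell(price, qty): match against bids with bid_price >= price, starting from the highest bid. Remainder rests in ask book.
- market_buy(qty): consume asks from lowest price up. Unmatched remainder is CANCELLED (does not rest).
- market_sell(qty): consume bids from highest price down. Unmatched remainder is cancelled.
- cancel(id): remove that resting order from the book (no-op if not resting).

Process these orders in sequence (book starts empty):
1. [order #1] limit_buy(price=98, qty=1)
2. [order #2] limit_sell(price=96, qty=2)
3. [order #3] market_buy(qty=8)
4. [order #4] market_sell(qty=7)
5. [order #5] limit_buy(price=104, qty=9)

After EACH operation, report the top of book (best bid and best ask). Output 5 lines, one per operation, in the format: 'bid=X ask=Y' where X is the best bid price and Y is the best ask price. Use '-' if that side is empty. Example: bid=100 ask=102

Answer: bid=98 ask=-
bid=- ask=96
bid=- ask=-
bid=- ask=-
bid=104 ask=-

Derivation:
After op 1 [order #1] limit_buy(price=98, qty=1): fills=none; bids=[#1:1@98] asks=[-]
After op 2 [order #2] limit_sell(price=96, qty=2): fills=#1x#2:1@98; bids=[-] asks=[#2:1@96]
After op 3 [order #3] market_buy(qty=8): fills=#3x#2:1@96; bids=[-] asks=[-]
After op 4 [order #4] market_sell(qty=7): fills=none; bids=[-] asks=[-]
After op 5 [order #5] limit_buy(price=104, qty=9): fills=none; bids=[#5:9@104] asks=[-]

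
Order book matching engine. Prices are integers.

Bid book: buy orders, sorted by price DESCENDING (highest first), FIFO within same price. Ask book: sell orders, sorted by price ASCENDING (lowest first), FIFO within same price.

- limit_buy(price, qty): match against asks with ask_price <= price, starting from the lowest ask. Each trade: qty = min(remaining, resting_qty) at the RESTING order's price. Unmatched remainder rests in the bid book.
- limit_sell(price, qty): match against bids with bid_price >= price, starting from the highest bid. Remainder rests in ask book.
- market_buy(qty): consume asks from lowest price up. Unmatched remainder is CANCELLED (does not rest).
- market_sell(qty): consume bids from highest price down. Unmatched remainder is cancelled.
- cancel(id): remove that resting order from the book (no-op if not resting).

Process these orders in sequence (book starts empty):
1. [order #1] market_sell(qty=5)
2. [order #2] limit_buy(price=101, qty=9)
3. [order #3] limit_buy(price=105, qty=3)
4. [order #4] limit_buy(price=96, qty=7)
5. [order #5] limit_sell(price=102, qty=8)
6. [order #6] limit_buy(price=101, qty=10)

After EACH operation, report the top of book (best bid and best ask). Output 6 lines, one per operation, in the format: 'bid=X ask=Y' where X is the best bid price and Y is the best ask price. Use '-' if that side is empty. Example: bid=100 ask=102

Answer: bid=- ask=-
bid=101 ask=-
bid=105 ask=-
bid=105 ask=-
bid=101 ask=102
bid=101 ask=102

Derivation:
After op 1 [order #1] market_sell(qty=5): fills=none; bids=[-] asks=[-]
After op 2 [order #2] limit_buy(price=101, qty=9): fills=none; bids=[#2:9@101] asks=[-]
After op 3 [order #3] limit_buy(price=105, qty=3): fills=none; bids=[#3:3@105 #2:9@101] asks=[-]
After op 4 [order #4] limit_buy(price=96, qty=7): fills=none; bids=[#3:3@105 #2:9@101 #4:7@96] asks=[-]
After op 5 [order #5] limit_sell(price=102, qty=8): fills=#3x#5:3@105; bids=[#2:9@101 #4:7@96] asks=[#5:5@102]
After op 6 [order #6] limit_buy(price=101, qty=10): fills=none; bids=[#2:9@101 #6:10@101 #4:7@96] asks=[#5:5@102]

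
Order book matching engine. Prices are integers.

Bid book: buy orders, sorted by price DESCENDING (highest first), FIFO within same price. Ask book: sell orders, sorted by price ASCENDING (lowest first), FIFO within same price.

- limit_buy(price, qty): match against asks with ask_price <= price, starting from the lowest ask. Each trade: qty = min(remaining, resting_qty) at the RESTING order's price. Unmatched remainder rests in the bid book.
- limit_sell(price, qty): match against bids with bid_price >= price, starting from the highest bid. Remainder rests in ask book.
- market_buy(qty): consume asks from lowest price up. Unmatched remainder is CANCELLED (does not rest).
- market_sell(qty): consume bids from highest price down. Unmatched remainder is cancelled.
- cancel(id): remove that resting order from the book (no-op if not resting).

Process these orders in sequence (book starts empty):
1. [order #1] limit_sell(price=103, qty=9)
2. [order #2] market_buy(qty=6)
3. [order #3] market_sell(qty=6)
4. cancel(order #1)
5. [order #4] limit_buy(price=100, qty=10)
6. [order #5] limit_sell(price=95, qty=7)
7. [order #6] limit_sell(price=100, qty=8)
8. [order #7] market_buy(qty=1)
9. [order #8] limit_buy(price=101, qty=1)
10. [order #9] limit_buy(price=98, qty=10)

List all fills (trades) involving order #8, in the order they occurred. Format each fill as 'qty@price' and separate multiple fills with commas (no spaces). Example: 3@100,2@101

Answer: 1@100

Derivation:
After op 1 [order #1] limit_sell(price=103, qty=9): fills=none; bids=[-] asks=[#1:9@103]
After op 2 [order #2] market_buy(qty=6): fills=#2x#1:6@103; bids=[-] asks=[#1:3@103]
After op 3 [order #3] market_sell(qty=6): fills=none; bids=[-] asks=[#1:3@103]
After op 4 cancel(order #1): fills=none; bids=[-] asks=[-]
After op 5 [order #4] limit_buy(price=100, qty=10): fills=none; bids=[#4:10@100] asks=[-]
After op 6 [order #5] limit_sell(price=95, qty=7): fills=#4x#5:7@100; bids=[#4:3@100] asks=[-]
After op 7 [order #6] limit_sell(price=100, qty=8): fills=#4x#6:3@100; bids=[-] asks=[#6:5@100]
After op 8 [order #7] market_buy(qty=1): fills=#7x#6:1@100; bids=[-] asks=[#6:4@100]
After op 9 [order #8] limit_buy(price=101, qty=1): fills=#8x#6:1@100; bids=[-] asks=[#6:3@100]
After op 10 [order #9] limit_buy(price=98, qty=10): fills=none; bids=[#9:10@98] asks=[#6:3@100]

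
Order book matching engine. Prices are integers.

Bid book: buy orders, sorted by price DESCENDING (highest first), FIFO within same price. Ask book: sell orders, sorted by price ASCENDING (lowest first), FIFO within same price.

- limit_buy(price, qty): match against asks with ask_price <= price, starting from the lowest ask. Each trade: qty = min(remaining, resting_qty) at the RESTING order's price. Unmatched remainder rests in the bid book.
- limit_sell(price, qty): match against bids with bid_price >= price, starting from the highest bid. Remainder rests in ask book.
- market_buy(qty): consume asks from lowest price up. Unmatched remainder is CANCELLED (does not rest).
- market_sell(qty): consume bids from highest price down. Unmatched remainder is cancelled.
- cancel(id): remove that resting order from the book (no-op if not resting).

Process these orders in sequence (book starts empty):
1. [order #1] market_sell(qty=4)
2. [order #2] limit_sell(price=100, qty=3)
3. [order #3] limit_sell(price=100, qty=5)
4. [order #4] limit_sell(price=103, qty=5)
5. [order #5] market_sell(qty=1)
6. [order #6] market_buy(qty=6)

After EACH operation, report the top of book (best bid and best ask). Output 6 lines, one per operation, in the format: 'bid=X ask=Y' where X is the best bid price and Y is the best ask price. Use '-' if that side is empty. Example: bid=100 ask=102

Answer: bid=- ask=-
bid=- ask=100
bid=- ask=100
bid=- ask=100
bid=- ask=100
bid=- ask=100

Derivation:
After op 1 [order #1] market_sell(qty=4): fills=none; bids=[-] asks=[-]
After op 2 [order #2] limit_sell(price=100, qty=3): fills=none; bids=[-] asks=[#2:3@100]
After op 3 [order #3] limit_sell(price=100, qty=5): fills=none; bids=[-] asks=[#2:3@100 #3:5@100]
After op 4 [order #4] limit_sell(price=103, qty=5): fills=none; bids=[-] asks=[#2:3@100 #3:5@100 #4:5@103]
After op 5 [order #5] market_sell(qty=1): fills=none; bids=[-] asks=[#2:3@100 #3:5@100 #4:5@103]
After op 6 [order #6] market_buy(qty=6): fills=#6x#2:3@100 #6x#3:3@100; bids=[-] asks=[#3:2@100 #4:5@103]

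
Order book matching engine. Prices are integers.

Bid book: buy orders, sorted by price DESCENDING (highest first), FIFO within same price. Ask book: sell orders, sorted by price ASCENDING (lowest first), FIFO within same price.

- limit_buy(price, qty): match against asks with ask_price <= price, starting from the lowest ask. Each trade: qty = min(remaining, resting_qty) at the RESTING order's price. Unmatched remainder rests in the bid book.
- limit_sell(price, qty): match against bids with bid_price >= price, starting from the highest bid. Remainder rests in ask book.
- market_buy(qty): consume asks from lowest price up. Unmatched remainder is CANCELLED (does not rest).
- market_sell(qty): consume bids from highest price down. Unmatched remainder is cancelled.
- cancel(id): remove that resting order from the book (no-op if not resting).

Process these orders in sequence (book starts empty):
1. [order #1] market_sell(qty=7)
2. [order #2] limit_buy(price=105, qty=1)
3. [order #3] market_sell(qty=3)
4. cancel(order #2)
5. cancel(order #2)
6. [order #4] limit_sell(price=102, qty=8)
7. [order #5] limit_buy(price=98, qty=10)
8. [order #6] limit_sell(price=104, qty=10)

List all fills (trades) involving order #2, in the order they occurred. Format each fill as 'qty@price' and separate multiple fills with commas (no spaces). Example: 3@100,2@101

Answer: 1@105

Derivation:
After op 1 [order #1] market_sell(qty=7): fills=none; bids=[-] asks=[-]
After op 2 [order #2] limit_buy(price=105, qty=1): fills=none; bids=[#2:1@105] asks=[-]
After op 3 [order #3] market_sell(qty=3): fills=#2x#3:1@105; bids=[-] asks=[-]
After op 4 cancel(order #2): fills=none; bids=[-] asks=[-]
After op 5 cancel(order #2): fills=none; bids=[-] asks=[-]
After op 6 [order #4] limit_sell(price=102, qty=8): fills=none; bids=[-] asks=[#4:8@102]
After op 7 [order #5] limit_buy(price=98, qty=10): fills=none; bids=[#5:10@98] asks=[#4:8@102]
After op 8 [order #6] limit_sell(price=104, qty=10): fills=none; bids=[#5:10@98] asks=[#4:8@102 #6:10@104]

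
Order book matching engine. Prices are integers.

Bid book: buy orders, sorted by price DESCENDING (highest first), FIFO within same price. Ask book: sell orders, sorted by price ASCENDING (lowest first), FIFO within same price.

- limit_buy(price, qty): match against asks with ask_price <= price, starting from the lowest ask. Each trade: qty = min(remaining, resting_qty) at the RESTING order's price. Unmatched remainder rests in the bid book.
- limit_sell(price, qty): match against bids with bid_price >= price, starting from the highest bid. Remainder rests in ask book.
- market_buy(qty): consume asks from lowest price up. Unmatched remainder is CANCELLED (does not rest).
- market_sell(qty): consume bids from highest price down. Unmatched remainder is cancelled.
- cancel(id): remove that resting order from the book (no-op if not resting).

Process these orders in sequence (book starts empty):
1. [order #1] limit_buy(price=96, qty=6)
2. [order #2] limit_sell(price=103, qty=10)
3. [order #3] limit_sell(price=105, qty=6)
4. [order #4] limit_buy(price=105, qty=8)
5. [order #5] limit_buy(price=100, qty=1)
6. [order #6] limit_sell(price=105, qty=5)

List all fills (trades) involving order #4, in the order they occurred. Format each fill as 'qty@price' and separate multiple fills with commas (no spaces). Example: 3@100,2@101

After op 1 [order #1] limit_buy(price=96, qty=6): fills=none; bids=[#1:6@96] asks=[-]
After op 2 [order #2] limit_sell(price=103, qty=10): fills=none; bids=[#1:6@96] asks=[#2:10@103]
After op 3 [order #3] limit_sell(price=105, qty=6): fills=none; bids=[#1:6@96] asks=[#2:10@103 #3:6@105]
After op 4 [order #4] limit_buy(price=105, qty=8): fills=#4x#2:8@103; bids=[#1:6@96] asks=[#2:2@103 #3:6@105]
After op 5 [order #5] limit_buy(price=100, qty=1): fills=none; bids=[#5:1@100 #1:6@96] asks=[#2:2@103 #3:6@105]
After op 6 [order #6] limit_sell(price=105, qty=5): fills=none; bids=[#5:1@100 #1:6@96] asks=[#2:2@103 #3:6@105 #6:5@105]

Answer: 8@103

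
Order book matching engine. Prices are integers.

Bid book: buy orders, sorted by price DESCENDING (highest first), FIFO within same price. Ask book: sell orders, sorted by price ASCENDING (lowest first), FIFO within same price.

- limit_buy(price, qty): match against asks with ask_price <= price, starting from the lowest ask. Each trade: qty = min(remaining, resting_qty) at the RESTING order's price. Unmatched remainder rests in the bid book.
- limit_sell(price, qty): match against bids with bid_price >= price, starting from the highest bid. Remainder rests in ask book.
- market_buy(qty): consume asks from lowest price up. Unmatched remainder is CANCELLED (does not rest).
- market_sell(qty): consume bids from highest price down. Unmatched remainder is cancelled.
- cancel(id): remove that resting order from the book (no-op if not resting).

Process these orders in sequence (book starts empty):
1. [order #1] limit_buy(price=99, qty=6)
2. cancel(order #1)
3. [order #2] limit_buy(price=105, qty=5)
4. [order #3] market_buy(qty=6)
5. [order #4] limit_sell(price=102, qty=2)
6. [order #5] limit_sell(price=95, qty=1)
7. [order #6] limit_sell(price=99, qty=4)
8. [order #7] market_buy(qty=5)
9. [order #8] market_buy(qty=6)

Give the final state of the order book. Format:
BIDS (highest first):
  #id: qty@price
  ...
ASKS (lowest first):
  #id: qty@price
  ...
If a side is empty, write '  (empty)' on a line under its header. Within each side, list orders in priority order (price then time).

After op 1 [order #1] limit_buy(price=99, qty=6): fills=none; bids=[#1:6@99] asks=[-]
After op 2 cancel(order #1): fills=none; bids=[-] asks=[-]
After op 3 [order #2] limit_buy(price=105, qty=5): fills=none; bids=[#2:5@105] asks=[-]
After op 4 [order #3] market_buy(qty=6): fills=none; bids=[#2:5@105] asks=[-]
After op 5 [order #4] limit_sell(price=102, qty=2): fills=#2x#4:2@105; bids=[#2:3@105] asks=[-]
After op 6 [order #5] limit_sell(price=95, qty=1): fills=#2x#5:1@105; bids=[#2:2@105] asks=[-]
After op 7 [order #6] limit_sell(price=99, qty=4): fills=#2x#6:2@105; bids=[-] asks=[#6:2@99]
After op 8 [order #7] market_buy(qty=5): fills=#7x#6:2@99; bids=[-] asks=[-]
After op 9 [order #8] market_buy(qty=6): fills=none; bids=[-] asks=[-]

Answer: BIDS (highest first):
  (empty)
ASKS (lowest first):
  (empty)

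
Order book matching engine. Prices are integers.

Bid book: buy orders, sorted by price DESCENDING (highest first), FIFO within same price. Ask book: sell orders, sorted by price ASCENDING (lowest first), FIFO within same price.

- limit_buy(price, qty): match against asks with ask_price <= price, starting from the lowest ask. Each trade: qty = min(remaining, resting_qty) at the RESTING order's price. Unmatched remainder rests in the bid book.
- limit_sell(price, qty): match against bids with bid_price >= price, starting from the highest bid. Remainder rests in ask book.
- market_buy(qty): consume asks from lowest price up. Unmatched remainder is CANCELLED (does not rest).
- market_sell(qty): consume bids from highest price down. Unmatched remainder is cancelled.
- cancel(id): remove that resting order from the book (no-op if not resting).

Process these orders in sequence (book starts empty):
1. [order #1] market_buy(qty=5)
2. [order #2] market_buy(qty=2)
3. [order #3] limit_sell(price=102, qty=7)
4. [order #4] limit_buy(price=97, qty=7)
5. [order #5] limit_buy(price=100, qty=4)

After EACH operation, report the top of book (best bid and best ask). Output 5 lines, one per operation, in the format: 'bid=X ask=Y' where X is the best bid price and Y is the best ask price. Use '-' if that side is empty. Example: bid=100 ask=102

Answer: bid=- ask=-
bid=- ask=-
bid=- ask=102
bid=97 ask=102
bid=100 ask=102

Derivation:
After op 1 [order #1] market_buy(qty=5): fills=none; bids=[-] asks=[-]
After op 2 [order #2] market_buy(qty=2): fills=none; bids=[-] asks=[-]
After op 3 [order #3] limit_sell(price=102, qty=7): fills=none; bids=[-] asks=[#3:7@102]
After op 4 [order #4] limit_buy(price=97, qty=7): fills=none; bids=[#4:7@97] asks=[#3:7@102]
After op 5 [order #5] limit_buy(price=100, qty=4): fills=none; bids=[#5:4@100 #4:7@97] asks=[#3:7@102]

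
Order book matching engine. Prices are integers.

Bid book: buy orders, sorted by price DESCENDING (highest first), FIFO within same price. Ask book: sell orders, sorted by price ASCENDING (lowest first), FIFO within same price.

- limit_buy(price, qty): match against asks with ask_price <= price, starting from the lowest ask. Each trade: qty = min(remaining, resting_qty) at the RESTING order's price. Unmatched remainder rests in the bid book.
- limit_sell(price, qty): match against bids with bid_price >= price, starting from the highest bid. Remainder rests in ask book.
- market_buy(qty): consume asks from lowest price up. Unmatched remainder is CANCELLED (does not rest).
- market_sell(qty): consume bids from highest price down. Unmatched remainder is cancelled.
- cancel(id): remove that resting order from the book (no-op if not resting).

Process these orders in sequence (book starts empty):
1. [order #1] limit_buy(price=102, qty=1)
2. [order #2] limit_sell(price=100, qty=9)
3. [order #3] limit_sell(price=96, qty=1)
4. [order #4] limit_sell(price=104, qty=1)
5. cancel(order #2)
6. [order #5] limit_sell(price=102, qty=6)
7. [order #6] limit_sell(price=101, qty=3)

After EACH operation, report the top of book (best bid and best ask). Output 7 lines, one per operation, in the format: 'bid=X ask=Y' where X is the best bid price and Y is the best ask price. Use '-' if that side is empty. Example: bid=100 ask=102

Answer: bid=102 ask=-
bid=- ask=100
bid=- ask=96
bid=- ask=96
bid=- ask=96
bid=- ask=96
bid=- ask=96

Derivation:
After op 1 [order #1] limit_buy(price=102, qty=1): fills=none; bids=[#1:1@102] asks=[-]
After op 2 [order #2] limit_sell(price=100, qty=9): fills=#1x#2:1@102; bids=[-] asks=[#2:8@100]
After op 3 [order #3] limit_sell(price=96, qty=1): fills=none; bids=[-] asks=[#3:1@96 #2:8@100]
After op 4 [order #4] limit_sell(price=104, qty=1): fills=none; bids=[-] asks=[#3:1@96 #2:8@100 #4:1@104]
After op 5 cancel(order #2): fills=none; bids=[-] asks=[#3:1@96 #4:1@104]
After op 6 [order #5] limit_sell(price=102, qty=6): fills=none; bids=[-] asks=[#3:1@96 #5:6@102 #4:1@104]
After op 7 [order #6] limit_sell(price=101, qty=3): fills=none; bids=[-] asks=[#3:1@96 #6:3@101 #5:6@102 #4:1@104]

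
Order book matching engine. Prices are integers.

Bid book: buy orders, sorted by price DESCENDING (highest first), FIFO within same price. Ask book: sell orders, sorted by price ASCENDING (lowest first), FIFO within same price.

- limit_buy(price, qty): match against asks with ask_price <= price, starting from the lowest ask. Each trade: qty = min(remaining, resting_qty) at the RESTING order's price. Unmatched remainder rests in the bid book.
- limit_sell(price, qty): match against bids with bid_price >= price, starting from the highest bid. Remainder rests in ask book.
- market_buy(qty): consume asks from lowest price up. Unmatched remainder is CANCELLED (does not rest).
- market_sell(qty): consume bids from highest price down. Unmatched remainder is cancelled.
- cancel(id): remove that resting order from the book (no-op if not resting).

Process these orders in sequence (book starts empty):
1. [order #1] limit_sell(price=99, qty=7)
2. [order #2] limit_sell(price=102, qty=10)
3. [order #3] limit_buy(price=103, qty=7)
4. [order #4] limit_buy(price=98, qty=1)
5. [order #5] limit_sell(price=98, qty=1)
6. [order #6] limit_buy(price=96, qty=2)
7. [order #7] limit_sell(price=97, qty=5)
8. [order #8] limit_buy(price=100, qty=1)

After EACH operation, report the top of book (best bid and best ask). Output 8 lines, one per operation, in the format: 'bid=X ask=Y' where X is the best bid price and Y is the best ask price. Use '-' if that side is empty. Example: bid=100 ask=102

Answer: bid=- ask=99
bid=- ask=99
bid=- ask=102
bid=98 ask=102
bid=- ask=102
bid=96 ask=102
bid=96 ask=97
bid=96 ask=97

Derivation:
After op 1 [order #1] limit_sell(price=99, qty=7): fills=none; bids=[-] asks=[#1:7@99]
After op 2 [order #2] limit_sell(price=102, qty=10): fills=none; bids=[-] asks=[#1:7@99 #2:10@102]
After op 3 [order #3] limit_buy(price=103, qty=7): fills=#3x#1:7@99; bids=[-] asks=[#2:10@102]
After op 4 [order #4] limit_buy(price=98, qty=1): fills=none; bids=[#4:1@98] asks=[#2:10@102]
After op 5 [order #5] limit_sell(price=98, qty=1): fills=#4x#5:1@98; bids=[-] asks=[#2:10@102]
After op 6 [order #6] limit_buy(price=96, qty=2): fills=none; bids=[#6:2@96] asks=[#2:10@102]
After op 7 [order #7] limit_sell(price=97, qty=5): fills=none; bids=[#6:2@96] asks=[#7:5@97 #2:10@102]
After op 8 [order #8] limit_buy(price=100, qty=1): fills=#8x#7:1@97; bids=[#6:2@96] asks=[#7:4@97 #2:10@102]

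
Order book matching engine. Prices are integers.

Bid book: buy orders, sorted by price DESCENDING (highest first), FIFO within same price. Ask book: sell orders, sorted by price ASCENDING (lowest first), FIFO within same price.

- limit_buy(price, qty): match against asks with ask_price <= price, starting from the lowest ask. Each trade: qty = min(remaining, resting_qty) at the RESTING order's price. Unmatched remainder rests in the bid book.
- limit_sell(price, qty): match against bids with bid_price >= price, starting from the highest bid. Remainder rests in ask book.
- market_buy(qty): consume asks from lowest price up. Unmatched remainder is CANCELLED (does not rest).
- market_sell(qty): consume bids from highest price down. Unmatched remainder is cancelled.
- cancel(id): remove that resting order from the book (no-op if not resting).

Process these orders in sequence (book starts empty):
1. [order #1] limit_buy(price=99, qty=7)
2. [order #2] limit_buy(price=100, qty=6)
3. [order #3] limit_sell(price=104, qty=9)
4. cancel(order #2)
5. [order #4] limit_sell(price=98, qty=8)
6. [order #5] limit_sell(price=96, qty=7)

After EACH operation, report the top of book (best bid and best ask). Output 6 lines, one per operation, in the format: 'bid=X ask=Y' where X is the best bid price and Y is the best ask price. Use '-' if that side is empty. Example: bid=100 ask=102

Answer: bid=99 ask=-
bid=100 ask=-
bid=100 ask=104
bid=99 ask=104
bid=- ask=98
bid=- ask=96

Derivation:
After op 1 [order #1] limit_buy(price=99, qty=7): fills=none; bids=[#1:7@99] asks=[-]
After op 2 [order #2] limit_buy(price=100, qty=6): fills=none; bids=[#2:6@100 #1:7@99] asks=[-]
After op 3 [order #3] limit_sell(price=104, qty=9): fills=none; bids=[#2:6@100 #1:7@99] asks=[#3:9@104]
After op 4 cancel(order #2): fills=none; bids=[#1:7@99] asks=[#3:9@104]
After op 5 [order #4] limit_sell(price=98, qty=8): fills=#1x#4:7@99; bids=[-] asks=[#4:1@98 #3:9@104]
After op 6 [order #5] limit_sell(price=96, qty=7): fills=none; bids=[-] asks=[#5:7@96 #4:1@98 #3:9@104]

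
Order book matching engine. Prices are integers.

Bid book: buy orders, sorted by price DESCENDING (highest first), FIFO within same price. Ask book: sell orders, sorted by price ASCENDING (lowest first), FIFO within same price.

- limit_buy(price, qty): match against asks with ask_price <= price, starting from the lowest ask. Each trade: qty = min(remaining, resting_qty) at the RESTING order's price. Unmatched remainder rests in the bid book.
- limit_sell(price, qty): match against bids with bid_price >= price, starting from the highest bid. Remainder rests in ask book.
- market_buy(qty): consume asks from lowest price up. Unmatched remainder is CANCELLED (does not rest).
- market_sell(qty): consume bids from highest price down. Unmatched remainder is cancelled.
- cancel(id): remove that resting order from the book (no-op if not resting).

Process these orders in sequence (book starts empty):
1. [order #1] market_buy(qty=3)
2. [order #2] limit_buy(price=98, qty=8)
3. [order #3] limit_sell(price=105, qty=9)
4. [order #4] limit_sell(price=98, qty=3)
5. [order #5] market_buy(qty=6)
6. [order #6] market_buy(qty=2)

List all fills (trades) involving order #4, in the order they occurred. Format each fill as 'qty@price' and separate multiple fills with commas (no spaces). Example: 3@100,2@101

Answer: 3@98

Derivation:
After op 1 [order #1] market_buy(qty=3): fills=none; bids=[-] asks=[-]
After op 2 [order #2] limit_buy(price=98, qty=8): fills=none; bids=[#2:8@98] asks=[-]
After op 3 [order #3] limit_sell(price=105, qty=9): fills=none; bids=[#2:8@98] asks=[#3:9@105]
After op 4 [order #4] limit_sell(price=98, qty=3): fills=#2x#4:3@98; bids=[#2:5@98] asks=[#3:9@105]
After op 5 [order #5] market_buy(qty=6): fills=#5x#3:6@105; bids=[#2:5@98] asks=[#3:3@105]
After op 6 [order #6] market_buy(qty=2): fills=#6x#3:2@105; bids=[#2:5@98] asks=[#3:1@105]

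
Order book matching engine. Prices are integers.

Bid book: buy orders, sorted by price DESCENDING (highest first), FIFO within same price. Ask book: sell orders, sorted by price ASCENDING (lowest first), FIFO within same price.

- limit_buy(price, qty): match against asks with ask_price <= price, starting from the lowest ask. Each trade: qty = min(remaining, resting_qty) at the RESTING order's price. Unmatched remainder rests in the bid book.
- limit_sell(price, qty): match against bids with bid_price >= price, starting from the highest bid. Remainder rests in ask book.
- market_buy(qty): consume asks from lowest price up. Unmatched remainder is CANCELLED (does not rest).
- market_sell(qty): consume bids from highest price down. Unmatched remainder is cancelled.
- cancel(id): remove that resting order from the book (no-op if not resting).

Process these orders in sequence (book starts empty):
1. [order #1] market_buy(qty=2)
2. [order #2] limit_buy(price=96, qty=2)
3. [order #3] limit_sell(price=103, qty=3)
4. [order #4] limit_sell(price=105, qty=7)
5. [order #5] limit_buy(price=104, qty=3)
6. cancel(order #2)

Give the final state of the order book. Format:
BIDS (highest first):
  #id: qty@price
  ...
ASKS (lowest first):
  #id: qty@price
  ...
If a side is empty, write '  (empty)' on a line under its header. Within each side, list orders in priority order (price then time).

After op 1 [order #1] market_buy(qty=2): fills=none; bids=[-] asks=[-]
After op 2 [order #2] limit_buy(price=96, qty=2): fills=none; bids=[#2:2@96] asks=[-]
After op 3 [order #3] limit_sell(price=103, qty=3): fills=none; bids=[#2:2@96] asks=[#3:3@103]
After op 4 [order #4] limit_sell(price=105, qty=7): fills=none; bids=[#2:2@96] asks=[#3:3@103 #4:7@105]
After op 5 [order #5] limit_buy(price=104, qty=3): fills=#5x#3:3@103; bids=[#2:2@96] asks=[#4:7@105]
After op 6 cancel(order #2): fills=none; bids=[-] asks=[#4:7@105]

Answer: BIDS (highest first):
  (empty)
ASKS (lowest first):
  #4: 7@105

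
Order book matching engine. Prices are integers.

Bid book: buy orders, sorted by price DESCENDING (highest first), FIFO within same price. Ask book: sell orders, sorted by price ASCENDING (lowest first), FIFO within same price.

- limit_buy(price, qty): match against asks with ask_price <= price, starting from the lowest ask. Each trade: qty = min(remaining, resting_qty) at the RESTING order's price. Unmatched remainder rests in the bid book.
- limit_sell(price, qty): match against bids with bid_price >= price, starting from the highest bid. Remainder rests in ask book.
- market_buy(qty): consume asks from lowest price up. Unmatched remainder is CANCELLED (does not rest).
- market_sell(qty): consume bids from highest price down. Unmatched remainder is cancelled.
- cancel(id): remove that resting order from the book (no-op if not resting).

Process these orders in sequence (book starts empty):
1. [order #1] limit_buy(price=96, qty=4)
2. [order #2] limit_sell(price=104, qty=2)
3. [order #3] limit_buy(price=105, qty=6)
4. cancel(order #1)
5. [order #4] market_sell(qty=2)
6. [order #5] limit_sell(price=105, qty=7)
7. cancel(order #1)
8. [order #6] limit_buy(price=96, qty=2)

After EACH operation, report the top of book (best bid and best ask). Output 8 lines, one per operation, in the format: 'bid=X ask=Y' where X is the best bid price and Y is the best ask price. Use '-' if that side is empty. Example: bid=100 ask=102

Answer: bid=96 ask=-
bid=96 ask=104
bid=105 ask=-
bid=105 ask=-
bid=105 ask=-
bid=- ask=105
bid=- ask=105
bid=96 ask=105

Derivation:
After op 1 [order #1] limit_buy(price=96, qty=4): fills=none; bids=[#1:4@96] asks=[-]
After op 2 [order #2] limit_sell(price=104, qty=2): fills=none; bids=[#1:4@96] asks=[#2:2@104]
After op 3 [order #3] limit_buy(price=105, qty=6): fills=#3x#2:2@104; bids=[#3:4@105 #1:4@96] asks=[-]
After op 4 cancel(order #1): fills=none; bids=[#3:4@105] asks=[-]
After op 5 [order #4] market_sell(qty=2): fills=#3x#4:2@105; bids=[#3:2@105] asks=[-]
After op 6 [order #5] limit_sell(price=105, qty=7): fills=#3x#5:2@105; bids=[-] asks=[#5:5@105]
After op 7 cancel(order #1): fills=none; bids=[-] asks=[#5:5@105]
After op 8 [order #6] limit_buy(price=96, qty=2): fills=none; bids=[#6:2@96] asks=[#5:5@105]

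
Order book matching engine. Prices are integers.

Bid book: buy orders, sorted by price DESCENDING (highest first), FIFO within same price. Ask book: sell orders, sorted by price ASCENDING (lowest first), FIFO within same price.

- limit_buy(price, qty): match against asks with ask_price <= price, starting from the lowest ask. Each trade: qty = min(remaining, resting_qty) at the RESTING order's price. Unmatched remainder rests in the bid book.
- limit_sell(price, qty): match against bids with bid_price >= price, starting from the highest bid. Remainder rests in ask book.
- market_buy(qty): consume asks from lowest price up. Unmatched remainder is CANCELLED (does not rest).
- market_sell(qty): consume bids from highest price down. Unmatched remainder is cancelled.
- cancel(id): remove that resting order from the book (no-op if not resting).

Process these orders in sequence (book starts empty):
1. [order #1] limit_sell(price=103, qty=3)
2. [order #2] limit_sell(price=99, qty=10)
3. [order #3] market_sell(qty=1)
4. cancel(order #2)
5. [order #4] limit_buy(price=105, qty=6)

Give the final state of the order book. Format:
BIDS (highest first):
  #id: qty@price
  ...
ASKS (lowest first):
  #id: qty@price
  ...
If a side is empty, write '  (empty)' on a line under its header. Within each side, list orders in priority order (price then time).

Answer: BIDS (highest first):
  #4: 3@105
ASKS (lowest first):
  (empty)

Derivation:
After op 1 [order #1] limit_sell(price=103, qty=3): fills=none; bids=[-] asks=[#1:3@103]
After op 2 [order #2] limit_sell(price=99, qty=10): fills=none; bids=[-] asks=[#2:10@99 #1:3@103]
After op 3 [order #3] market_sell(qty=1): fills=none; bids=[-] asks=[#2:10@99 #1:3@103]
After op 4 cancel(order #2): fills=none; bids=[-] asks=[#1:3@103]
After op 5 [order #4] limit_buy(price=105, qty=6): fills=#4x#1:3@103; bids=[#4:3@105] asks=[-]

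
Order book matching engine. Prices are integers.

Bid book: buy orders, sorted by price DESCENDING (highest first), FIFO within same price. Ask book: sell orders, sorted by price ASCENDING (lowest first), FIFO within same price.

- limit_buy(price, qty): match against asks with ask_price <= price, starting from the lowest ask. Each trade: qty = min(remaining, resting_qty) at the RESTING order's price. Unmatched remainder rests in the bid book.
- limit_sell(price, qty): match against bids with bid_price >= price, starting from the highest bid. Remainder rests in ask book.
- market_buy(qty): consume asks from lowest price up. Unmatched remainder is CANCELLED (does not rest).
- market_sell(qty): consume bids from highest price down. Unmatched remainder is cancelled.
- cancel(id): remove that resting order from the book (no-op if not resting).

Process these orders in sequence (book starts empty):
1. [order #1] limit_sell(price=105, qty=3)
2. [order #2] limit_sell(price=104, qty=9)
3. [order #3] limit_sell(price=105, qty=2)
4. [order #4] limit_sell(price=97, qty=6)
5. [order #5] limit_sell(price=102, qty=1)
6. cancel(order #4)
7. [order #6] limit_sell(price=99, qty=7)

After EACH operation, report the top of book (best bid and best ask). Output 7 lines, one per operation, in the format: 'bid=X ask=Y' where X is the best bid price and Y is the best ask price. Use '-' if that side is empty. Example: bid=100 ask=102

After op 1 [order #1] limit_sell(price=105, qty=3): fills=none; bids=[-] asks=[#1:3@105]
After op 2 [order #2] limit_sell(price=104, qty=9): fills=none; bids=[-] asks=[#2:9@104 #1:3@105]
After op 3 [order #3] limit_sell(price=105, qty=2): fills=none; bids=[-] asks=[#2:9@104 #1:3@105 #3:2@105]
After op 4 [order #4] limit_sell(price=97, qty=6): fills=none; bids=[-] asks=[#4:6@97 #2:9@104 #1:3@105 #3:2@105]
After op 5 [order #5] limit_sell(price=102, qty=1): fills=none; bids=[-] asks=[#4:6@97 #5:1@102 #2:9@104 #1:3@105 #3:2@105]
After op 6 cancel(order #4): fills=none; bids=[-] asks=[#5:1@102 #2:9@104 #1:3@105 #3:2@105]
After op 7 [order #6] limit_sell(price=99, qty=7): fills=none; bids=[-] asks=[#6:7@99 #5:1@102 #2:9@104 #1:3@105 #3:2@105]

Answer: bid=- ask=105
bid=- ask=104
bid=- ask=104
bid=- ask=97
bid=- ask=97
bid=- ask=102
bid=- ask=99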